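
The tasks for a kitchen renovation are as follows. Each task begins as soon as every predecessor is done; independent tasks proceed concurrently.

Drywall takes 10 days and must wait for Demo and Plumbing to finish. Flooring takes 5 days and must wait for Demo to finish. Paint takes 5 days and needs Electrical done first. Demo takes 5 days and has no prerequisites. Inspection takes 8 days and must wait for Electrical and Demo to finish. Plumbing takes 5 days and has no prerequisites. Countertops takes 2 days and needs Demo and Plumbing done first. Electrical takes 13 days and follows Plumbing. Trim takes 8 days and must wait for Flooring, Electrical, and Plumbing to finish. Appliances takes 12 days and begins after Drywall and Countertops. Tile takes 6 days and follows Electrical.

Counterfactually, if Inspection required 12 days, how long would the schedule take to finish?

The binding path is Demo→Drywall→Appliances = 5+10+12 = 27; finish at 27 days.
Inspection is off the critical path — its longest chain is 26 days, giving 1 of slack.
The binding chain switches to Plumbing→Electrical→Inspection = 5+13+12 = 30; finish 30 days.

30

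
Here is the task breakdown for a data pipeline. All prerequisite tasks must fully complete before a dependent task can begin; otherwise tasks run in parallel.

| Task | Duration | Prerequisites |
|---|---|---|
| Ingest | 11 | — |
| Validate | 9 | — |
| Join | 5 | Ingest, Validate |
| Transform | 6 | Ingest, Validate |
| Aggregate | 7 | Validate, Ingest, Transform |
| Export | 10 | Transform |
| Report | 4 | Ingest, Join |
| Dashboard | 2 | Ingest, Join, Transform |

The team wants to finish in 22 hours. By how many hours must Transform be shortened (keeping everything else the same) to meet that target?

5

Current finish: 27 hours; target: 22.
Transform is on every critical path, so each hour cut from Transform cuts the finish by one (this holds down to a finish of 22).
Need 27 − 22 = 5 hours off Transform → Transform becomes 1 hour, finish becomes 22.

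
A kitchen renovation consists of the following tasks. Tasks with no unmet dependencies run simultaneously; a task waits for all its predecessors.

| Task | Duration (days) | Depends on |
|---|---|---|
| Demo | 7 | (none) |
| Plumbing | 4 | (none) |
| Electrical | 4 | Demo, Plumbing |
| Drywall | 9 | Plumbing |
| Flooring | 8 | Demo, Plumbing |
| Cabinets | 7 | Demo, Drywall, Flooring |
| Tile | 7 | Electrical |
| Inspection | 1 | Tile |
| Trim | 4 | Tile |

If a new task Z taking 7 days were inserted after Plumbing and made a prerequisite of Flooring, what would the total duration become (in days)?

Originally the project takes 22 days.
With Z inserted, Flooring now waits for max(Demo, Plumbing, Z).
New critical path: Plumbing→Z→Flooring→Cabinets = 4+7+8+7 = 26 ⇒ 26 days.

26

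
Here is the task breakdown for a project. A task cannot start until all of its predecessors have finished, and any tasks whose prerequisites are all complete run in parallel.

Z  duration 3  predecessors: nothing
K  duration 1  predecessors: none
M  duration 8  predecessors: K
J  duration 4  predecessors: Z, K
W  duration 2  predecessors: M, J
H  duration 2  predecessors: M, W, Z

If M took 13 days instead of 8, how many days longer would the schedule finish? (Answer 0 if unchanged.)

5

As given, the longest chain is K→M→W→H = 1+8+2+2 = 13, so the finish is 13 days.
M is on the critical path; changing it to 13 makes that path 18 days.
That remains the longest chain; total 18 days.
Change in finish: 18 − 13 = +5 days.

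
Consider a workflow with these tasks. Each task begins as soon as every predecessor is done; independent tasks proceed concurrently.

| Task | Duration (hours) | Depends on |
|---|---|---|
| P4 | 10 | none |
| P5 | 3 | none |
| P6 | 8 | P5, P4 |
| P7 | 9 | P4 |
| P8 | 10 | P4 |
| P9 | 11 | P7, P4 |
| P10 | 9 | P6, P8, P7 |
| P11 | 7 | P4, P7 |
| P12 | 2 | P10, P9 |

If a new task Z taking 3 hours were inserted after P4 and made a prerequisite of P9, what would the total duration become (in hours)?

Originally the workflow takes 32 hours.
With Z inserted, P9 now waits for max(P7, P4, Z).
New critical path: P4→P7→P9→P12 = 10+9+11+2 = 32 ⇒ 32 hours.

32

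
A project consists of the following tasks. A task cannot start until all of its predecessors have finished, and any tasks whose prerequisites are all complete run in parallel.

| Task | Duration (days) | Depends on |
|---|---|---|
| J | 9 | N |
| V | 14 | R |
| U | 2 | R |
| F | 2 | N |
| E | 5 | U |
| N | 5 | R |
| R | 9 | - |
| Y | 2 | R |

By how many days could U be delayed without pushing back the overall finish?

Critical path: R→V = 9+14 = 23, so the finish is 23 days.
Longest path through U: 16 days (earliest finish 11, latest finish 18).
So U can slip 18 − 11 = 7 days.

7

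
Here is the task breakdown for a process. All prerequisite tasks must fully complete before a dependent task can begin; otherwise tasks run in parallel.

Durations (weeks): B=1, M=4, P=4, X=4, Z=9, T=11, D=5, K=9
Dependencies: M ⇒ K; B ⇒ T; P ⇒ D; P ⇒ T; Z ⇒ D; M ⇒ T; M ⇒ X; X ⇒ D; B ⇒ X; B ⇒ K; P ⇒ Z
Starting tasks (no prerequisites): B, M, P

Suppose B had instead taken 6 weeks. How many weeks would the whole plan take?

18

Actual critical path: P→Z→D = 4+9+5 = 18 ⇒ 18 weeks.
The longest path through B is only 12 weeks, so B has float 6.
No other chain overtakes it, so the finish is 18 weeks.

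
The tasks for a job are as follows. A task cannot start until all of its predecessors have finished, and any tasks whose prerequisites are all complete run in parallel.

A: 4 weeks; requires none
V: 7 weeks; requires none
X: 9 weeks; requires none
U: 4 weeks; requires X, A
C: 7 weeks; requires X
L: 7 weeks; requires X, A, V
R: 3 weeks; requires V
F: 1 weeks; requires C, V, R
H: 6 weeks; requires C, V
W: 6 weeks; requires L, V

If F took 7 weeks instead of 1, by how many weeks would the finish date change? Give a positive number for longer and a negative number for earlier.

Baseline: X→C→H = 9+7+6 = 22 → 22 weeks.
F is off the critical path — its longest chain is 17 weeks, giving 5 of slack.
New critical path: X→C→F = 9+7+7 = 23 ⇒ 23 weeks.
Change in finish: 23 − 22 = +1 weeks.

1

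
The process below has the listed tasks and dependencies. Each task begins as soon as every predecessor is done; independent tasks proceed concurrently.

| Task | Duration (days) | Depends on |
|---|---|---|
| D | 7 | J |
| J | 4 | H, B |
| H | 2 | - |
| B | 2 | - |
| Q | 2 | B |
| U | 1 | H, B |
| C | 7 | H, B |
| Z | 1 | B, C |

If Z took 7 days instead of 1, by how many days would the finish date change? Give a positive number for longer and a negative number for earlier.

As given, the longest chain is H→J→D = 2+4+7 = 13, so the finish is 13 days.
Z has 3 days of float (longest path through it is 10).
Now H→C→Z = 2+7+7 = 16 is longest, so the finish becomes 16 days.
Change in finish: 16 − 13 = +3 days.

3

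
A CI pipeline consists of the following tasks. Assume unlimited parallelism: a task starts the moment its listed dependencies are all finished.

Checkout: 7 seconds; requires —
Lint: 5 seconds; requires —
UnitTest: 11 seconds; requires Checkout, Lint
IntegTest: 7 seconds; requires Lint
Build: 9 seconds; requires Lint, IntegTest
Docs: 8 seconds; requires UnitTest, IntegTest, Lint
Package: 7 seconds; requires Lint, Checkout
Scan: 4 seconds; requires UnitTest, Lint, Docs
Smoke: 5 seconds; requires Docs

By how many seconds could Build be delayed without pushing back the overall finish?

Critical path: Checkout→UnitTest→Docs→Smoke = 7+11+8+5 = 31, so the finish is 31 seconds.
Build finishes as early as 21 and must finish by 31.
Float = 31 − 21 = 10.

10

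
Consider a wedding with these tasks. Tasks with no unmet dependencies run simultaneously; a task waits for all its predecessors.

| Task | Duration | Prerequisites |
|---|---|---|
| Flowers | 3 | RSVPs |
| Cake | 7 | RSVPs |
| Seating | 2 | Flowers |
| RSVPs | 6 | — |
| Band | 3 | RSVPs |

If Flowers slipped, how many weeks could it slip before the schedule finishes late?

Critical path: RSVPs→Cake = 6+7 = 13, so the finish is 13 weeks.
The longest chain containing Flowers totals 11 weeks.
So Flowers can slip 11 − 9 = 2 weeks.

2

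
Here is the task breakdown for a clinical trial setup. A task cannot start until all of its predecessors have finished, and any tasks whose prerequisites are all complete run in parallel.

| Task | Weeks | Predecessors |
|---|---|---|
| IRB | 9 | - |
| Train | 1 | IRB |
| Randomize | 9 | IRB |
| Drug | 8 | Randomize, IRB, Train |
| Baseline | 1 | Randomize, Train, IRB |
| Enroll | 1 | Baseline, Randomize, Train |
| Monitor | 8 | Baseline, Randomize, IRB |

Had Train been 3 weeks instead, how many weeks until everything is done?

27

Critical path before the change: IRB→Randomize→Baseline→Monitor = 9+9+1+8 = 27 giving 27 weeks.
Train is off the critical path — its longest chain is 19 weeks, giving 8 of slack.
That remains the longest chain; total 27 weeks.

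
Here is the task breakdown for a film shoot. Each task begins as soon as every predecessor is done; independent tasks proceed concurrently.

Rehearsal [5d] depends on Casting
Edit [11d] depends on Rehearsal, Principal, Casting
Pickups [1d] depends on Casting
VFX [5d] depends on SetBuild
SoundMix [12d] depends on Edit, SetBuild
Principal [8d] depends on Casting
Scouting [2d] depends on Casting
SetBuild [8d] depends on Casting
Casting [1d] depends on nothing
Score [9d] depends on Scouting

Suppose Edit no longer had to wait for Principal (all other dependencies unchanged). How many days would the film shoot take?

Original critical path: Casting→Principal→Edit→SoundMix = 1+8+11+12 = 32 ⇒ 32 days.
Without Principal→Edit, Edit's earliest start moves from 9 to 6.
After: Casting→Rehearsal→Edit→SoundMix = 1+5+11+12 = 29 → 29 days.

29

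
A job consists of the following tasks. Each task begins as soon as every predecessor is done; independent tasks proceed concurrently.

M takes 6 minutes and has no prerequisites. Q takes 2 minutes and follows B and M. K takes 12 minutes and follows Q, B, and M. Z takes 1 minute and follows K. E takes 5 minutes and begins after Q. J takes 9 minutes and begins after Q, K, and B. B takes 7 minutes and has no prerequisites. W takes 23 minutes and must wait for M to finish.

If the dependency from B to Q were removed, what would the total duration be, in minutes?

29

Original critical path: B→Q→K→J = 7+2+12+9 = 30 ⇒ 30 minutes.
Without B→Q, Q's earliest start moves from 7 to 6.
The longest chain is now M→Q→K→J = 6+2+12+9 = 29, so the project takes 29 minutes.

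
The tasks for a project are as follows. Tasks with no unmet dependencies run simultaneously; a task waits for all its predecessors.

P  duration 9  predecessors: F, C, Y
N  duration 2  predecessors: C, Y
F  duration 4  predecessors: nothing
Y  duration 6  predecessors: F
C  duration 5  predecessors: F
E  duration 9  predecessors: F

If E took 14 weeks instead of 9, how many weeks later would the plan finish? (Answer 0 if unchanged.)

Baseline: F→Y→P = 4+6+9 = 19 → 19 weeks.
The longest path through E is only 13 weeks, so E has float 6.
No other chain overtakes it, so the finish is 19 weeks.
Change in finish: 19 − 19 = +0 weeks.

0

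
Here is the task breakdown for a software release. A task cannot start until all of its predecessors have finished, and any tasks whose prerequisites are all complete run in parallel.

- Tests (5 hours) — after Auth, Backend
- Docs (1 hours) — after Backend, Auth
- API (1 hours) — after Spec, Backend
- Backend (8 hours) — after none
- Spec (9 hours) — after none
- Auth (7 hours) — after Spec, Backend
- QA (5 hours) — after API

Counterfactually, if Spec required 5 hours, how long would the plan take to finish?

20

Actual critical path: Spec→Auth→Tests = 9+7+5 = 21 ⇒ 21 hours.
Spec lies on that path, so at 5 hours the path becomes 17 hours.
New critical path: Backend→Auth→Tests = 8+7+5 = 20 ⇒ 20 hours.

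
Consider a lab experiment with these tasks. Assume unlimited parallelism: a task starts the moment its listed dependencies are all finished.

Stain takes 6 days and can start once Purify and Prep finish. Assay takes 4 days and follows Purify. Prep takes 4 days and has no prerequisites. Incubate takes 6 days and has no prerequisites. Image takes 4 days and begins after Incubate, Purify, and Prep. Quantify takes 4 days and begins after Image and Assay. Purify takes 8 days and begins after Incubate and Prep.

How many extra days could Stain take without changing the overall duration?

Critical path: Incubate→Purify→Assay→Quantify = 6+8+4+4 = 22, so the finish is 22 days.
The longest chain containing Stain totals 20 days.
So Stain can slip 22 − 20 = 2 days.

2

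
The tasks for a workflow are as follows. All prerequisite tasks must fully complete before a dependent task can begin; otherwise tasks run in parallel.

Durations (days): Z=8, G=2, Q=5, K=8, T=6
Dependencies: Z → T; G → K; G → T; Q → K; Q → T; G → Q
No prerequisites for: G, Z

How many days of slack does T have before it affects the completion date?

The longest chain is G→Q→K = 2+5+8 = 15; overall finish 15 days.
The longest chain containing T totals 14 days.
Slack of T = 9 − 8 = 1 day.

1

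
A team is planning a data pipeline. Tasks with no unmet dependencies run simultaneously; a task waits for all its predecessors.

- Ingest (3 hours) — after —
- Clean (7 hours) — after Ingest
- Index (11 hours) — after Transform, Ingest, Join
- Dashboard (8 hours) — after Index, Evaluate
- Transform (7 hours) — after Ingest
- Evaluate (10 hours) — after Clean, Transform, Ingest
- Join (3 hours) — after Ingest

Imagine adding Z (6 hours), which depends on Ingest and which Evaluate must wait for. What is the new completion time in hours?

29

Originally the data pipeline takes 29 hours.
With Z inserted, Evaluate now waits for max(Clean, Transform, Ingest, Z).
New critical path: Ingest→Transform→Index→Dashboard = 3+7+11+8 = 29 ⇒ 29 hours.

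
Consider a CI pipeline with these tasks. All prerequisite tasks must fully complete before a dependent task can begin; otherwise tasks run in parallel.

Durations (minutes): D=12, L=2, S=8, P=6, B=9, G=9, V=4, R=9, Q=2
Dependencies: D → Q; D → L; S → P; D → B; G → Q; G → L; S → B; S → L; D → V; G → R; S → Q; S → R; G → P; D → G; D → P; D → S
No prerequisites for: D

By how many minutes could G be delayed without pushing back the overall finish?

0

Critical path: D→G→R = 12+9+9 = 30, so the finish is 30 minutes.
The longest chain containing G totals 30 minutes.
So G can slip 21 − 21 = 0 minutes.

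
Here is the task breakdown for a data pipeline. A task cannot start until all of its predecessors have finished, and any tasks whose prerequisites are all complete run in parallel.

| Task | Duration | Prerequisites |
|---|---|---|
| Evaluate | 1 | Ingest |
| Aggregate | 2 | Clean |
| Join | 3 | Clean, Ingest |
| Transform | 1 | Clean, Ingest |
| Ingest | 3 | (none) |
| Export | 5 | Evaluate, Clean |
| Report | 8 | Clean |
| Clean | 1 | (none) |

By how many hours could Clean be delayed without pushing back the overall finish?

0

The longest chain is Ingest→Evaluate→Export = 3+1+5 = 9; overall finish 9 hours.
Clean finishes as early as 1 and must finish by 1.
So Clean can slip 1 − 1 = 0 hours.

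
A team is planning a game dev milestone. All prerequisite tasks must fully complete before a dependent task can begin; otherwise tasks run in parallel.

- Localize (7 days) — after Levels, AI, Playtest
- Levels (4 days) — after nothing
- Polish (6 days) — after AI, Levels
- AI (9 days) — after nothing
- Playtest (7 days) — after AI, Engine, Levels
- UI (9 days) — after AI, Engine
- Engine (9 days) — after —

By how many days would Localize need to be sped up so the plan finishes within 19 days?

Current finish: 23 days; target: 19.
Localize is on every critical path, so each day cut from Localize cuts the finish by one (this holds down to a finish of 18).
Need 23 − 19 = 4 days off Localize → Localize becomes 3 days, finish becomes 19.

4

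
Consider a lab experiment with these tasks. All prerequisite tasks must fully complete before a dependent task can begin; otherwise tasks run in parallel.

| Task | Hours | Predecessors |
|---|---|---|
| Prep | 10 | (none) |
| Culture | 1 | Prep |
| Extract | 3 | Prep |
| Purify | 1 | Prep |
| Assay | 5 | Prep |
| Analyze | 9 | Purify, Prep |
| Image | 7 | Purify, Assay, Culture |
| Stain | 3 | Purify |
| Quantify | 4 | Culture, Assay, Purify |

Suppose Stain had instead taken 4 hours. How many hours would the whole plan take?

22

As given, the longest chain is Prep→Assay→Image = 10+5+7 = 22, so the finish is 22 hours.
Stain is off the critical path — its longest chain is 14 hours, giving 8 of slack.
The critical path is still Prep→Assay→Image; finish is now 22 hours.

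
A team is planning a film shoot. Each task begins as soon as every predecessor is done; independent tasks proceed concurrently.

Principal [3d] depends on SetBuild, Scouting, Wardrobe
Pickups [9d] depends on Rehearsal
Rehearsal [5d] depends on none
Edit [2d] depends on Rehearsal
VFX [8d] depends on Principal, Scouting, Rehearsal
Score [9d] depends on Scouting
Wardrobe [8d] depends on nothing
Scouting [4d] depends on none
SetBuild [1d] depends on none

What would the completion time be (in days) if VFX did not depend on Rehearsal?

19

With the dependency in place, Wardrobe→Principal→VFX = 8+3+8 = 19 sets the finish at 19 days.
Dropping Rehearsal→VFX doesn't change VFX's earliest start (11); another predecessor still binds.
New critical path: Wardrobe→Principal→VFX = 8+3+8 = 19 ⇒ 19 days.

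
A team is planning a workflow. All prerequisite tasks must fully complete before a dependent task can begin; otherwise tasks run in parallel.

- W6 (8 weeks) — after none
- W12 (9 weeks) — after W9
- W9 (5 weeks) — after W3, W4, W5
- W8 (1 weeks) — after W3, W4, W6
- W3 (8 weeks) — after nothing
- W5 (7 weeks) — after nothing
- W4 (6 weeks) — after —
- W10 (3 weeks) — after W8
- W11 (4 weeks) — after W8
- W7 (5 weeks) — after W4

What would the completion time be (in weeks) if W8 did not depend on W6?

22

Original critical path: W3→W9→W12 = 8+5+9 = 22 ⇒ 22 weeks.
Dropping W6→W8 doesn't change W8's earliest start (8); another predecessor still binds.
The longest chain is now W3→W9→W12 = 8+5+9 = 22, so the workflow takes 22 weeks.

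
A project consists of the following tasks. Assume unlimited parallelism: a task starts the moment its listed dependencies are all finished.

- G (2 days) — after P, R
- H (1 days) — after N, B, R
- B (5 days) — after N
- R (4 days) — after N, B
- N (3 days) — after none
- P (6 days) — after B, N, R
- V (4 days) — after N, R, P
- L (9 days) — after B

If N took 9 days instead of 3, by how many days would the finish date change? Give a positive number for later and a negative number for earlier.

6

The binding path is N→B→R→P→V = 3+5+4+6+4 = 22; finish at 22 days.
N is on the critical path; changing it to 9 makes that path 28 days.
That remains the longest chain; total 28 days.
Change in finish: 28 − 22 = +6 days.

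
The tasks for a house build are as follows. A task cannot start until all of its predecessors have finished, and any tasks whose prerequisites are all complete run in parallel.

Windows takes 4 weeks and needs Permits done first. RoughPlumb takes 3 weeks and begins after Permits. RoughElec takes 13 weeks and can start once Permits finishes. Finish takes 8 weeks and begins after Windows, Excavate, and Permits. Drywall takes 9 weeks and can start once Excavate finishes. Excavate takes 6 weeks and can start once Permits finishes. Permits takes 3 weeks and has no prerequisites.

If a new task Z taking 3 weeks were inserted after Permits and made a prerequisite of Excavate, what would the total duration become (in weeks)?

Originally the schedule takes 18 weeks.
With Z inserted, Excavate now waits for max(Permits, Z).
New critical path: Permits→Z→Excavate→Drywall = 3+3+6+9 = 21 ⇒ 21 weeks.

21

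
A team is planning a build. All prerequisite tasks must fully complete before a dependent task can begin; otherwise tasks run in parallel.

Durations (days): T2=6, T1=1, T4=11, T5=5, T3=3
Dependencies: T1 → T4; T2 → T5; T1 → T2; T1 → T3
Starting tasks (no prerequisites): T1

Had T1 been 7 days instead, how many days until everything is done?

18

As given, the longest chain is T1→T2→T5 = 1+6+5 = 12, so the finish is 12 days.
Since T1 is critical, the +6 change carries straight to that chain (now 18 days).
That remains the longest chain; total 18 days.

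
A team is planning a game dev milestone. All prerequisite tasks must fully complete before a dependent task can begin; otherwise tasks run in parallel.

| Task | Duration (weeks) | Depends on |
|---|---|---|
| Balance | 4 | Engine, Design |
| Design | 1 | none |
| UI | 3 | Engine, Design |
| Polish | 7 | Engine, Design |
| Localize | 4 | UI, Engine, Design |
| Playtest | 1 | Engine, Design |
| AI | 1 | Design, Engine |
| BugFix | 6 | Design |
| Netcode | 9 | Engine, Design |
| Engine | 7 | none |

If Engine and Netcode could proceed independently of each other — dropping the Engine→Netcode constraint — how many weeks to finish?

14

Original critical path: Engine→Netcode = 7+9 = 16 ⇒ 16 weeks.
Without Engine→Netcode, Netcode's earliest start moves from 7 to 1.
The longest chain is now Engine→UI→Localize = 7+3+4 = 14, so the schedule takes 14 weeks.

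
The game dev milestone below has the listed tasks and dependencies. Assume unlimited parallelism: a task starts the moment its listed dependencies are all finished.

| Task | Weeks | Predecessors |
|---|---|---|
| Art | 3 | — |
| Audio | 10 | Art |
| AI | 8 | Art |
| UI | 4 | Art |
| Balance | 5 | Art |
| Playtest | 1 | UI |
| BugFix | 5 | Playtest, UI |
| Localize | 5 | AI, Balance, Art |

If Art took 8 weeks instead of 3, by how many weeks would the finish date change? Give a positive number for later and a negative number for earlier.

5

Actual critical path: Art→AI→Localize = 3+8+5 = 16 ⇒ 16 weeks.
Art is on the critical path; changing it to 8 makes that path 21 weeks.
That remains the longest chain; total 21 weeks.
Change in finish: 21 − 16 = +5 weeks.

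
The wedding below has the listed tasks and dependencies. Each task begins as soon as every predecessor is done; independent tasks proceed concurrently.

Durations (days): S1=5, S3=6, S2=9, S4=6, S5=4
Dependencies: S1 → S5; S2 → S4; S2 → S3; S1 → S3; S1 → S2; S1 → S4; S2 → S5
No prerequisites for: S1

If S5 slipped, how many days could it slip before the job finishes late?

The longest chain is S1→S2→S3 = 5+9+6 = 20; overall finish 20 days.
The longest chain containing S5 totals 18 days.
So S5 can slip 20 − 18 = 2 days.

2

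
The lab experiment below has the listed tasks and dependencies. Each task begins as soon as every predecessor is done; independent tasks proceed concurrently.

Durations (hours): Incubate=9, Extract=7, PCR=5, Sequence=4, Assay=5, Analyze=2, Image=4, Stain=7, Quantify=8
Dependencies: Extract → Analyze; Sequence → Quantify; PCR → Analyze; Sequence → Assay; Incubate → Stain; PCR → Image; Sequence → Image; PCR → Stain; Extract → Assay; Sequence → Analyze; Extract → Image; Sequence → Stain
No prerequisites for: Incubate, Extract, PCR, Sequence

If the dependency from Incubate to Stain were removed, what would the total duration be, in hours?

Before: longest chain Incubate→Stain = 9+7 = 16, finish 16.
Without Incubate→Stain, Stain's earliest start moves from 9 to 5.
New critical path: Extract→Assay = 7+5 = 12 ⇒ 12 hours.

12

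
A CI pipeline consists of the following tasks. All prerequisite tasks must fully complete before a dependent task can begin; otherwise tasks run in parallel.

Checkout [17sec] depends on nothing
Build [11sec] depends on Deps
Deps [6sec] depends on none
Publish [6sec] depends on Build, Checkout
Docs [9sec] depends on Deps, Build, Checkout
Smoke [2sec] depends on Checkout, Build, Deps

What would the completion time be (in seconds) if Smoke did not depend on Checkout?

With the dependency in place, Checkout→Docs = 17+9 = 26 sets the finish at 26 seconds.
Dropping Checkout→Smoke doesn't change Smoke's earliest start (17); another predecessor still binds.
The longest chain is now Checkout→Docs = 17+9 = 26, so the job takes 26 seconds.

26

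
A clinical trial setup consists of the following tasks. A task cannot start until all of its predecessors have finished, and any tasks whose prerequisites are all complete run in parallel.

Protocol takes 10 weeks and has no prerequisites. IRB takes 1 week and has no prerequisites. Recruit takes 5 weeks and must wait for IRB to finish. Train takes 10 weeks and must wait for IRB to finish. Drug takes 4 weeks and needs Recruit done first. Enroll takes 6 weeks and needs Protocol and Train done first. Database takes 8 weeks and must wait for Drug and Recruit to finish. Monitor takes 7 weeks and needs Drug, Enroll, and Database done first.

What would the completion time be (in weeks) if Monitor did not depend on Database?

24

Original critical path: IRB→Recruit→Drug→Database→Monitor = 1+5+4+8+7 = 25 ⇒ 25 weeks.
Without Database→Monitor, Monitor's earliest start moves from 18 to 17.
New critical path: IRB→Train→Enroll→Monitor = 1+10+6+7 = 24 ⇒ 24 weeks.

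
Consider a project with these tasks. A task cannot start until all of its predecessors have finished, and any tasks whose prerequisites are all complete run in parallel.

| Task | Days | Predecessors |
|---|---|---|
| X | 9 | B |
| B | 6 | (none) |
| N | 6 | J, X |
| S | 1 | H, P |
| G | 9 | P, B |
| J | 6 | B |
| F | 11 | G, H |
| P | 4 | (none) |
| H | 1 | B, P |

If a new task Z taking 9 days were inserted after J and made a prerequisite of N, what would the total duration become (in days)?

27

Originally the plan takes 26 days.
With Z inserted, N now waits for max(J, X, Z).
New critical path: B→J→Z→N = 6+6+9+6 = 27 ⇒ 27 days.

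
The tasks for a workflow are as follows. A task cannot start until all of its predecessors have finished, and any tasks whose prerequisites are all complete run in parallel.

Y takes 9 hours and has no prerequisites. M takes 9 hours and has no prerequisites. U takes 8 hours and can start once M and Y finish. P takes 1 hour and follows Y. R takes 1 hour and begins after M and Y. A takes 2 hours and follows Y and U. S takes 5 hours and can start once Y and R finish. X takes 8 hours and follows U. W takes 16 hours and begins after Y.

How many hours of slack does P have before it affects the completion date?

15

Y→U→X = 9+8+8 = 25 sets the makespan at 25 hours.
Longest path through P: 10 hours (earliest finish 10, latest finish 25).
Float = 25 − 10 = 15.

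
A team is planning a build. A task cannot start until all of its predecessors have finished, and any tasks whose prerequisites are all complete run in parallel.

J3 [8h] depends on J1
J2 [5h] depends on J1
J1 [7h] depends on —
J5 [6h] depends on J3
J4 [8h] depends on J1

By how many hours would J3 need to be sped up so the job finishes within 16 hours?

Current finish: 21 hours; target: 16.
J3 is on every critical path, so each hour cut from J3 cuts the finish by one (this holds down to a finish of 15).
Need 21 − 16 = 5 hours off J3 → J3 becomes 3 hours, finish becomes 16.

5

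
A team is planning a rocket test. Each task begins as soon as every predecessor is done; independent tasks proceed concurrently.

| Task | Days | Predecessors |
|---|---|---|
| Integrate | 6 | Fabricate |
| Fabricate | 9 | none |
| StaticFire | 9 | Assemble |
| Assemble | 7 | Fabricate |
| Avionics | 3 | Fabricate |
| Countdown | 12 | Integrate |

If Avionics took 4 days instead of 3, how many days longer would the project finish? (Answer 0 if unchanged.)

As given, the longest chain is Fabricate→Integrate→Countdown = 9+6+12 = 27, so the finish is 27 days.
The longest path through Avionics is only 12 days, so Avionics has float 15.
That remains the longest chain; total 27 days.
Change in finish: 27 − 27 = +0 days.

0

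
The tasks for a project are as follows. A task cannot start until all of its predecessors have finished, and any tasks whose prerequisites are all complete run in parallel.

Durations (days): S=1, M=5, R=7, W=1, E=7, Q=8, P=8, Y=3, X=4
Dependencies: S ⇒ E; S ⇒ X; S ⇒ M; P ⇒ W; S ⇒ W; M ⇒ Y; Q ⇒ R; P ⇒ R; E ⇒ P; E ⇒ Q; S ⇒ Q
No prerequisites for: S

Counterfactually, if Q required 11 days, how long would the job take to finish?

The binding path is S→E→Q→R = 1+7+8+7 = 23; finish at 23 days.
Since Q is critical, the +3 change carries straight to that chain (now 26 days).
No other chain overtakes it, so the finish is 26 days.

26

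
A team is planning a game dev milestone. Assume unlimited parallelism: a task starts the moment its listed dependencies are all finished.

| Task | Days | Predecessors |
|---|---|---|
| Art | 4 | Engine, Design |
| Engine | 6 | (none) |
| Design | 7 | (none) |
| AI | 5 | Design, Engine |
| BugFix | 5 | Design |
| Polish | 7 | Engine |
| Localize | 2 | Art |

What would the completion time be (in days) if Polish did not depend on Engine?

With the dependency in place, Design→Art→Localize = 7+4+2 = 13 sets the finish at 13 days.
Without Engine→Polish, Polish's earliest start moves from 6 to 0.
New critical path: Design→Art→Localize = 7+4+2 = 13 ⇒ 13 days.

13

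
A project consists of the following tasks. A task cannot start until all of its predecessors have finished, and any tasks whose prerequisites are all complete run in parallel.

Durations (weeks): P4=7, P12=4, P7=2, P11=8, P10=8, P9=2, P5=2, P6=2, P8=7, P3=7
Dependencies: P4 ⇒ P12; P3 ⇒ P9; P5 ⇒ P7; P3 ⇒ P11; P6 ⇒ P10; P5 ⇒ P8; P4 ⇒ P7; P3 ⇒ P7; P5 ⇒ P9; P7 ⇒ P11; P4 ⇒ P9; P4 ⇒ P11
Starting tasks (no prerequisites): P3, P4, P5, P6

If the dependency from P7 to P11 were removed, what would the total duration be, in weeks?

15

With the dependency in place, P3→P7→P11 = 7+2+8 = 17 sets the finish at 17 weeks.
Without P7→P11, P11's earliest start moves from 9 to 7.
After: P3→P11 = 7+8 = 15 → 15 weeks.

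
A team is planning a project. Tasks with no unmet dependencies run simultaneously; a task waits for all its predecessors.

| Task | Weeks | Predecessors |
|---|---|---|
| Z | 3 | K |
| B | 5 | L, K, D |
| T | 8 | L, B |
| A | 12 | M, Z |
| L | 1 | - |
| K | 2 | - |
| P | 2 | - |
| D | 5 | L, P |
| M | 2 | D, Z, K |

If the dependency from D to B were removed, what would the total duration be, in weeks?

21

Before: longest chain P→D→M→A = 2+5+2+12 = 21, finish 21.
Without D→B, B's earliest start moves from 7 to 2.
After: P→D→M→A = 2+5+2+12 = 21 → 21 weeks.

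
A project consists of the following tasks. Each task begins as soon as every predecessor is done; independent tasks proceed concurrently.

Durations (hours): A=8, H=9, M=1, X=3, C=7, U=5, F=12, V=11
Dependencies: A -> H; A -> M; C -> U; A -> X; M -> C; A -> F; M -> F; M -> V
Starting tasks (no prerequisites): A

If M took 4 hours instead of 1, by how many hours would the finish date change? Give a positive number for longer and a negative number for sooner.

Actual critical path: A→M→C→U = 8+1+7+5 = 21 ⇒ 21 hours.
Since M is critical, the +3 change carries straight to that chain (now 24 hours).
The critical path is still A→M→C→U; finish is now 24 hours.
Change in finish: 24 − 21 = +3 hours.

3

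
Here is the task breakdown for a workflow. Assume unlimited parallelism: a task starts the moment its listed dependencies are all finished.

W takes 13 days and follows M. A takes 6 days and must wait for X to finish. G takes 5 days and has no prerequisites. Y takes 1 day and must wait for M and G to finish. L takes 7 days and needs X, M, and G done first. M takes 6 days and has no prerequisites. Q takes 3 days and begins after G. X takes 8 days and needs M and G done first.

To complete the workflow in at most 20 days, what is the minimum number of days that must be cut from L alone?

Current finish: 21 days; target: 20.
L is on every critical path, so each day cut from L cuts the finish by one (this holds down to a finish of 20).
Need 21 − 20 = 1 day off L → L becomes 6 days, finish becomes 20.

1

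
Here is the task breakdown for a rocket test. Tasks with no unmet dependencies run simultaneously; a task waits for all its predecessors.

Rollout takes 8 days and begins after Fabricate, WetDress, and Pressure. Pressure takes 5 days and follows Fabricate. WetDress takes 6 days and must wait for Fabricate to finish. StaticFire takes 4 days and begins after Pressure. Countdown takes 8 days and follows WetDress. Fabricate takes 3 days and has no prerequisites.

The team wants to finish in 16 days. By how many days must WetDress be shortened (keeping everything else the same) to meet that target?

Current finish: 17 days; target: 16.
WetDress is on every critical path, so each day cut from WetDress cuts the finish by one (this holds down to a finish of 16).
Need 17 − 16 = 1 day off WetDress → WetDress becomes 5 days, finish becomes 16.

1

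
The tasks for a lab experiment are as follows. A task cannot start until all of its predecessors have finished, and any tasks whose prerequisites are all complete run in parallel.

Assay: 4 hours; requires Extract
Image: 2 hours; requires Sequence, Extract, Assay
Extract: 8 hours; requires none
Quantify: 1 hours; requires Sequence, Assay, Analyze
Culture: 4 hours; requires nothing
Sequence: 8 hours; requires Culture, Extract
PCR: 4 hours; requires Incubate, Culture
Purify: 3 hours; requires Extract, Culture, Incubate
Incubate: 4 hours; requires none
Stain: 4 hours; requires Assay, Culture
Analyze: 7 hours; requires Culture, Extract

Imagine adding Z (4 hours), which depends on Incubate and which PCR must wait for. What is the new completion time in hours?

Originally the lab experiment takes 18 hours.
With Z inserted, PCR now waits for max(Incubate, Culture, Z).
New critical path: Extract→Sequence→Image = 8+8+2 = 18 ⇒ 18 hours.

18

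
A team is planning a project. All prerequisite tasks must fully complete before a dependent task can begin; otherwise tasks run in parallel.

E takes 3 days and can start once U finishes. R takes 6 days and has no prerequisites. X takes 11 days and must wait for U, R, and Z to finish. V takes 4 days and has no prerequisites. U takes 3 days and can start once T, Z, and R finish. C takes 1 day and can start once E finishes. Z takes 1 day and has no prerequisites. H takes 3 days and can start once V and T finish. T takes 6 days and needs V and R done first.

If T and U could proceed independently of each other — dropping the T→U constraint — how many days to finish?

20

Before: longest chain R→T→U→X = 6+6+3+11 = 26, finish 26.
Without T→U, U's earliest start moves from 12 to 6.
The longest chain is now R→U→X = 6+3+11 = 20, so the job takes 20 days.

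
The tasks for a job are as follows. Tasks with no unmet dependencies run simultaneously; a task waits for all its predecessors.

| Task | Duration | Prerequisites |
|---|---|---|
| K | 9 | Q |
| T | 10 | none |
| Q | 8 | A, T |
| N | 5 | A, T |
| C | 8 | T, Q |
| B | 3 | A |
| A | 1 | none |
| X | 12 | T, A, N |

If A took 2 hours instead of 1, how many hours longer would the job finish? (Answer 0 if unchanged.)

0

The binding path is T→N→X = 10+5+12 = 27; finish at 27 hours.
A has 9 hours of float (longest path through it is 18).
No other chain overtakes it, so the finish is 27 hours.
Change in finish: 27 − 27 = +0 hours.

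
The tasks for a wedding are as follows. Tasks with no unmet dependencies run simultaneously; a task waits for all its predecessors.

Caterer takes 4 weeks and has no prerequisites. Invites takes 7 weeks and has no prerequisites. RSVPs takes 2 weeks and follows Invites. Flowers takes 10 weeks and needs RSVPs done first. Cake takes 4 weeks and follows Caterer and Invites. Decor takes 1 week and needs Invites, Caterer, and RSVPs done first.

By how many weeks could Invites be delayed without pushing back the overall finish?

0

Critical path: Invites→RSVPs→Flowers = 7+2+10 = 19, so the finish is 19 weeks.
The longest chain containing Invites totals 19 weeks.
Float = 19 − 19 = 0.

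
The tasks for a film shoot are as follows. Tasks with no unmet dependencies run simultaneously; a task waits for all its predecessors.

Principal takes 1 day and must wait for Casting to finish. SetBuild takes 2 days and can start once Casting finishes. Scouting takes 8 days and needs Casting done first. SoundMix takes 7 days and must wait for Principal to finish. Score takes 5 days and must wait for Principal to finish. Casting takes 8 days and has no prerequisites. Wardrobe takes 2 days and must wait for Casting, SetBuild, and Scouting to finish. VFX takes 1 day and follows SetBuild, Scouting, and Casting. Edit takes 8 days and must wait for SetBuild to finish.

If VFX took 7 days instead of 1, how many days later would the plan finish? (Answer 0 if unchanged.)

The binding path is Casting→Scouting→Wardrobe = 8+8+2 = 18; finish at 18 days.
The longest path through VFX is only 17 days, so VFX has float 1.
New critical path: Casting→Scouting→VFX = 8+8+7 = 23 ⇒ 23 days.
Change in finish: 23 − 18 = +5 days.

5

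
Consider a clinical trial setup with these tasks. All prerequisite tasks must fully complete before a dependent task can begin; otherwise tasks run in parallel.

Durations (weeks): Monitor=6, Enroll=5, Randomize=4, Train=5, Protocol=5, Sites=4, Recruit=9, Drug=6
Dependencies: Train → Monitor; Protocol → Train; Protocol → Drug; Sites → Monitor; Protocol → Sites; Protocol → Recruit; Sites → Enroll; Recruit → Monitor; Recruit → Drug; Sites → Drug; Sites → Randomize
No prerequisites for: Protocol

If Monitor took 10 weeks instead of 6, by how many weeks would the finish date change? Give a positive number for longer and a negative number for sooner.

Actual critical path: Protocol→Recruit→Monitor = 5+9+6 = 20 ⇒ 20 weeks.
Monitor lies on that path, so at 10 weeks the path becomes 24 weeks.
That remains the longest chain; total 24 weeks.
Change in finish: 24 − 20 = +4 weeks.

4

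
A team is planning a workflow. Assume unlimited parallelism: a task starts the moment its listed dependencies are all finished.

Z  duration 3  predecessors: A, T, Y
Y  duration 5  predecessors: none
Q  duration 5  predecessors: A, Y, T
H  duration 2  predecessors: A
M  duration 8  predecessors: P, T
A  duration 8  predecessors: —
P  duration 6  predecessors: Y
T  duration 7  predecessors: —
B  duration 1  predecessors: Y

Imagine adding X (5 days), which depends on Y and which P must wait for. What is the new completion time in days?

24

Originally the workflow takes 19 days.
With X inserted, P now waits for max(Y, X).
New critical path: Y→X→P→M = 5+5+6+8 = 24 ⇒ 24 days.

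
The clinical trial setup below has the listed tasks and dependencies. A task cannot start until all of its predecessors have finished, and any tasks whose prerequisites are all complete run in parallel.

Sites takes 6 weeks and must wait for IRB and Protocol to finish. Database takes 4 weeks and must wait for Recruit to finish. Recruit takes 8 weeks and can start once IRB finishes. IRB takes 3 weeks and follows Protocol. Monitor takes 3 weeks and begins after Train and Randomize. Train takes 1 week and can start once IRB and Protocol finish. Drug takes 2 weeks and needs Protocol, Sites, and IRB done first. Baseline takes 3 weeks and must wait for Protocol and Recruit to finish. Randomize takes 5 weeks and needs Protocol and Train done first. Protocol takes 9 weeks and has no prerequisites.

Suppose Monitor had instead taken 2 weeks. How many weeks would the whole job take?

The binding path is Protocol→IRB→Recruit→Database = 9+3+8+4 = 24; finish at 24 weeks.
Monitor is off the critical path — its longest chain is 21 weeks, giving 3 of slack.
The critical path is still Protocol→IRB→Recruit→Database; finish is now 24 weeks.

24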